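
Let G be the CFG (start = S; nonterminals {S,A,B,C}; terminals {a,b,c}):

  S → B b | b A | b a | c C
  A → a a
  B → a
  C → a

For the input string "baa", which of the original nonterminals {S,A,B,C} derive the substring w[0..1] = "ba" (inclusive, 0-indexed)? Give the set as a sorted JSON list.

CNF form of G:
  S -> B T1 | T1 A | T1 T0 | T2 C
  A -> T0 T0
  B -> a
  C -> a
  T0 -> a
  T1 -> b
  T2 -> c

CYK table (by increasing span), restricted to cells inside w[0..1]:
  [0..0]={T1}  "b"  orig:{}
  [1..1]={B,C,T0}  "a"  orig:{B,C}
  [0..1]={S}  "ba"

Original NTs in T[0,1] deriving "ba": ["S"]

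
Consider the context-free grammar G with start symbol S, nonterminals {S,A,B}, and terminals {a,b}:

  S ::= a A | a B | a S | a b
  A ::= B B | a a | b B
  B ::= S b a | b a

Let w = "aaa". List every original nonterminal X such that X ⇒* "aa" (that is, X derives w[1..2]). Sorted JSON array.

Convert to CNF:
  S -> T0 A | T0 B | T0 S | T0 T1
  A -> B B | T0 T0 | T1 B
  B -> S X2 | T1 T0
  T0 -> a
  T1 -> b
  X2 -> T1 T0

CYK fill, restricted to cells inside w[1..2]:
  [1..1]={T0}  "a"  orig:{}
  [2..2]={T0}  "a"  orig:{}
  [1..2]={A}  "aa"

Original NTs in T[1,2] deriving "aa": ["A"]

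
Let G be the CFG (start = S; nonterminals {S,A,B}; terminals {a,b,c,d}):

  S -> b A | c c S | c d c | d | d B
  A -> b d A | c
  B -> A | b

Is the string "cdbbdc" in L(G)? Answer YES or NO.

Convert to CNF:
  S -> T0 A | T1 B | T2 X5 | T2 X6 | d
  A -> T0 X3 | c
  B -> T0 X4 | b | c
  T0 -> b
  T1 -> d
  T2 -> c
  X3 -> T1 A
  X4 -> T1 A
  X5 -> T2 S
  X6 -> T1 T2

CYK table (by increasing span):
  cell(0,0) c: {A,B,T2}  orig:{A,B}
  cell(1,1) d: {S,T1}  orig:{S}
  cell(2,2) b: {B,T0}  orig:{B}
  cell(3,3) b: {B,T0}  orig:{B}
  cell(4,4) d: {S,T1}  orig:{S}
  cell(5,5) c: {A,B,T2}  orig:{A,B}
  cell(0,1) cd: {X5}  orig:{}
  cell(1,2) db: {S}
  cell(2,3) bb: ∅
  cell(3,4) bd: ∅
  cell(4,5) dc: {S,X3,X4,X6}  orig:{S}
  cell(0,2) cdb: {X5}  orig:{}
  cell(1,3) dbb: ∅
  cell(2,4) bbd: ∅
  cell(3,5) bdc: {A,B}
  cell(0,3) cdbb: ∅
  cell(1,4) dbbd: ∅
  cell(2,5) bbdc: {S}
  cell(0,4) cdbbd: ∅
  cell(1,5) dbbdc: ∅
  cell(0,5) cdbbdc: ∅

S ∉ T[0,5] ⇒ NO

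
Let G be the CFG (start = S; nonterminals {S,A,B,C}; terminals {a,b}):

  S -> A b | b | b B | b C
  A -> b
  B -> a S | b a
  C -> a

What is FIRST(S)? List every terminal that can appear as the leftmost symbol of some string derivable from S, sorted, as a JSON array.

FIRST sets, iterate to fixpoint:
[1]
  A via A→b: +{b}
  B via B→a S: +{a}
  B via B→b a: +{b}
  C via C→a: +{a}
  S via S→A b: +{b}
  FIRST[S]={b}  FIRST[A]={b}  FIRST[B]={a,b}  FIRST[C]={a}
[2] — fixpoint
  FIRST[S]={b}  FIRST[A]={b}  FIRST[B]={a,b}  FIRST[C]={a}

FIRST(S) = ["b"]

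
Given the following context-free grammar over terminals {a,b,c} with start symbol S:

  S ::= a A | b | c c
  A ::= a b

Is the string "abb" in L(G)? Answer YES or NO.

Convert to CNF:
  S -> T0 A | T2 T2 | b
  A -> T0 T1
  T0 -> a
  T1 -> b
  T2 -> c

Fill CYK table bottom-up:
  T[0,0] 'a' = {T0}  orig:{}
  T[1,1] 'b' = {S,T1}  orig:{S}
  T[2,2] 'b' = {S,T1}  orig:{S}
  T[0,1] 'ab' = {A}
  T[1,2] 'bb' = ∅
  T[0,2] 'abb' = ∅

S ∉ T[0,2] ⇒ NO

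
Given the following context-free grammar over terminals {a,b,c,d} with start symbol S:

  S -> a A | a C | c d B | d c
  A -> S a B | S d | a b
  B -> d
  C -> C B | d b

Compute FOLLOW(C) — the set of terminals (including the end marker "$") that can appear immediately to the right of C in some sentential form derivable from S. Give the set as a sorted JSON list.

Compute FIRST by fixpoint:
iter 1:
  A via A→a b: +{a}
  B via B→d: +{d}
  C via C→d b: +{d}
  S via S→a A: +{a}
  S via S→c d B: +{c}
  S via S→d c: +{d}
  S: {a,c,d}  A: {a}  B: {d}  C: {d}
iter 2:
  A via A→S a B: +{c,d}
  S: {a,c,d}  A: {a,c,d}  B: {d}  C: {d}
iter 3: done
  S: {a,c,d}  A: {a,c,d}  B: {d}  C: {d}

Compute FOLLOW by fixpoint:
seed FOLLOW(S) with $
iter 1:
  A→S a B: FOLLOW(S) ⊇ FIRST(a) = {a}; new: +{a}
  A→S d: FOLLOW(S) ⊇ FIRST(d) = {d}; new: +{d}
  C→C B: FOLLOW(C) ⊇ FIRST(B) = {d}; new: +{d}
  C→C B: FOLLOW(B) ⊇ FOLLOW(C) ⊇ {d}; new: +{d}
  S→a A: FOLLOW(A) ⊇ FOLLOW(S) ⊇ {$,a,d}; new: +{$,a,d}
  S→a C: FOLLOW(C) ⊇ FOLLOW(S) ⊇ {$,a,d}; new: +{$,a}
  S→c d B: FOLLOW(B) ⊇ FOLLOW(S) ⊇ {$,a,d}; new: +{$,a}
  FOLLOW[S]={$,a,d}  FOLLOW[A]={$,a,d}  FOLLOW[B]={$,a,d}  FOLLOW[C]={$,a,d}
iter 2: (stable)
  FOLLOW[S]={$,a,d}  FOLLOW[A]={$,a,d}  FOLLOW[B]={$,a,d}  FOLLOW[C]={$,a,d}

FOLLOW(C) = ["$", "a", "d"]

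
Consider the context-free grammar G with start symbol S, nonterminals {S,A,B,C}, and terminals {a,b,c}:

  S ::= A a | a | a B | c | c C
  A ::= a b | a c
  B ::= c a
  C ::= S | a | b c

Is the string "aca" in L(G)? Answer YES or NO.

CNF form of G:
  S -> A T0 | T0 B | T2 C | a | c
  A -> T0 T1 | T0 T2
  B -> T2 T0
  C -> A T0 | T0 B | T1 T2 | T2 C | a | c
  T0 -> a
  T1 -> b
  T2 -> c

CYK table (by increasing span):
  T[0,0] 'a' = {C,S,T0}  orig:{C,S}
  T[1,1] 'c' = {C,S,T2}  orig:{C,S}
  T[2,2] 'a' = {C,S,T0}  orig:{C,S}
  T[0,1] 'ac' = {A}
  T[1,2] 'ca' = {B,C,S}
  T[0,2] 'aca' = {C,S}

S ∈ T[0,2] ⇒ YES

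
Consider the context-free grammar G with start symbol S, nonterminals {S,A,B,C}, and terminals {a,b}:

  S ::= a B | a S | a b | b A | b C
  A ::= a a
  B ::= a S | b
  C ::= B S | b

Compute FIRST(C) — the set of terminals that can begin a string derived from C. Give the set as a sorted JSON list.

FIRST sets, iterate to fixpoint:
pass 1:
  A via A→a a: +{a}
  B via B→a S: +{a}
  B via B→b: +{b}
  C via C→B S: +{a,b}
  S via S→a B: +{a}
  S via S→b A: +{b}
  S: {a,b}  A: {a}  B: {a,b}  C: {a,b}
pass 2: — fixpoint
  S: {a,b}  A: {a}  B: {a,b}  C: {a,b}

FIRST(C) = ["a", "b"]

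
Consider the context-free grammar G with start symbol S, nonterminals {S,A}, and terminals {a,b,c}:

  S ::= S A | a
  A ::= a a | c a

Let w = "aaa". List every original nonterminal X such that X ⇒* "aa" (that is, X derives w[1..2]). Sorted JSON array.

CNF form of G:
  S -> S A | a
  A -> T0 T0 | T1 T0
  T0 -> a
  T1 -> c

CYK fill, restricted to cells inside w[1..2]:
  cell(1,1) a: {S,T0}  orig:{S}
  cell(2,2) a: {S,T0}  orig:{S}
  cell(1,2) aa: {A}

Original NTs in T[1,2] deriving "aa": ["A"]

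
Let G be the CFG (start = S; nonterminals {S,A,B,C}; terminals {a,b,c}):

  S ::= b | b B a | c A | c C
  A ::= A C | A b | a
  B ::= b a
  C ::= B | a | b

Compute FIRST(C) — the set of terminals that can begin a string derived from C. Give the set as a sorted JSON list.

FIRST sets, iterate to fixpoint:
round 1:
  A via A→a: +{a}
  B via B→b a: +{b}
  C via C→B: +{b}
  C via C→a: +{a}
  S via S→b: +{b}
  S via S→c A: +{c}
  FIRST(S)={b,c}  FIRST(A)={a}  FIRST(B)={b}  FIRST(C)={a,b}
round 2: done
  FIRST(S)={b,c}  FIRST(A)={a}  FIRST(B)={b}  FIRST(C)={a,b}

FIRST(C) = ["a", "b"]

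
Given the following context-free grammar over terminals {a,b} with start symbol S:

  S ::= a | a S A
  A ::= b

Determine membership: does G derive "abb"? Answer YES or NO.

CNF form of G:
  S -> T0 X1 | a
  A -> b
  T0 -> a
  X1 -> S A

CYK table (by increasing span):
  [0..0]={S,T0}  "a"  orig:{S}
  [1..1]={A}  "b"
  [2..2]={A}  "b"
  [0..1]={X1}  "ab"  orig:{}
  [1..2]=∅  "bb"
  [0..2]=∅  "abb"

S ∉ T[0,2] ⇒ NO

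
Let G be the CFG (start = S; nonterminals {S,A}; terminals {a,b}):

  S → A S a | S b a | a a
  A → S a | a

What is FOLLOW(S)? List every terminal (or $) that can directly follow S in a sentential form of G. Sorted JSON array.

FIRST sets, iterate to fixpoint:
pass 1:
  A via A→a: +{a}
  S via S→A S a: +{a}
  S: {a}  A: {a}
pass 2: (stable)
  S: {a}  A: {a}

FOLLOW iteration:
seed FOLLOW(S) with $
pass 1:
  A→S a: FOLLOW(S) ⊇ FIRST(a) = {a}; new: +{a}
  S→A S a: FOLLOW(A) ⊇ FIRST(S) = {a}; new: +{a}
  S→S b a: FOLLOW(S) ⊇ FIRST(b) = {b}; new: +{b}
  S: {$,a,b}  A: {a}
pass 2: — fixpoint
  S: {$,a,b}  A: {a}

FOLLOW(S) = ["$", "a", "b"]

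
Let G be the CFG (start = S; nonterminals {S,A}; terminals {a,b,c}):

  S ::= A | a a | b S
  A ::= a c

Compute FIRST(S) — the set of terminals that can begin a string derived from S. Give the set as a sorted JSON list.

FIRST iteration:
round 1:
  A via A→a c: +{a}
  S via S→A: +{a}
  S via S→b S: +{b}
  FIRST(S)={a,b}  FIRST(A)={a}
round 2: — fixpoint
  FIRST(S)={a,b}  FIRST(A)={a}

FIRST(S) = ["a", "b"]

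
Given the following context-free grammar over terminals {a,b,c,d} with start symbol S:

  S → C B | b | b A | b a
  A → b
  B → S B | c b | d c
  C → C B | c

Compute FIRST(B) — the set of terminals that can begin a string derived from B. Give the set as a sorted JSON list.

FIRST iteration:
[1]
  A via A→b: +{b}
  B via B→c b: +{c}
  B via B→d c: +{d}
  C via C→c: +{c}
  S via S→C B: +{c}
  S via S→b: +{b}
  S: {b,c}  A: {b}  B: {c,d}  C: {c}
[2]
  B via B→S B: +{b}
  S: {b,c}  A: {b}  B: {b,c,d}  C: {c}
[3] (stable)
  S: {b,c}  A: {b}  B: {b,c,d}  C: {c}

FIRST(B) = ["b", "c", "d"]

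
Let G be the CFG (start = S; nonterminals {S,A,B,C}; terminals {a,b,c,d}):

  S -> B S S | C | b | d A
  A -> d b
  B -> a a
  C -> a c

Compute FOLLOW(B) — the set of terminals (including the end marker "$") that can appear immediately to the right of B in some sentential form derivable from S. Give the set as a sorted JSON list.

FIRST sets, iterate to fixpoint:
round 1:
  A via A→d b: +{d}
  B via B→a a: +{a}
  C via C→a c: +{a}
  S via S→B S S: +{a}
  S via S→b: +{b}
  S via S→d A: +{d}
  FIRST[S]={a,b,d}  FIRST[A]={d}  FIRST[B]={a}  FIRST[C]={a}
round 2: — fixpoint
  FIRST[S]={a,b,d}  FIRST[A]={d}  FIRST[B]={a}  FIRST[C]={a}

FOLLOW sets:
FOLLOW(S) := {$}
round 1:
  S→B S S: FOLLOW(B) ⊇ FIRST(S) = {a,b,d}; new: +{a,b,d}
  S→B S S: FOLLOW(S) ⊇ FIRST(S) = {a,b,d}; new: +{a,b,d}
  S→C: FOLLOW(C) ⊇ FOLLOW(S) ⊇ {$,a,b,d}; new: +{$,a,b,d}
  S→d A: FOLLOW(A) ⊇ FOLLOW(S) ⊇ {$,a,b,d}; new: +{$,a,b,d}
  FOLLOW(S)={$,a,b,d}  FOLLOW(A)={$,a,b,d}  FOLLOW(B)={a,b,d}  FOLLOW(C)={$,a,b,d}
round 2: done
  FOLLOW(S)={$,a,b,d}  FOLLOW(A)={$,a,b,d}  FOLLOW(B)={a,b,d}  FOLLOW(C)={$,a,b,d}

FOLLOW(B) = ["a", "b", "d"]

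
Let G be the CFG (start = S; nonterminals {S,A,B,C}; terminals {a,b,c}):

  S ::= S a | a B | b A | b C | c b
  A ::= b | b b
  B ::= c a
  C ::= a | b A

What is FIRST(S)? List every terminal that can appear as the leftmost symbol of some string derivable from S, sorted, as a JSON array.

FIRST sets, iterate to fixpoint:
[1]
  A via A→b: +{b}
  B via B→c a: +{c}
  C via C→a: +{a}
  C via C→b A: +{b}
  S via S→a B: +{a}
  S via S→b A: +{b}
  S via S→c b: +{c}
  S: {a,b,c}  A: {b}  B: {c}  C: {a,b}
[2] (stable)
  S: {a,b,c}  A: {b}  B: {c}  C: {a,b}

FIRST(S) = ["a", "b", "c"]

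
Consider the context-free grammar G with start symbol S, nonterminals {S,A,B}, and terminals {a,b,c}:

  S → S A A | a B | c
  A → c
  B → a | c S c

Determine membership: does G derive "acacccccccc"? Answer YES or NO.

CNF form of G:
  S -> S X3 | T1 B | c
  A -> c
  B -> T0 X2 | a
  T0 -> c
  T1 -> a
  X2 -> S T0
  X3 -> A A

CYK fill:
  cell(0,0) a: {B,T1}  orig:{B}
  cell(1,1) c: {A,S,T0}  orig:{A,S}
  cell(2,2) a: {B,T1}  orig:{B}
  cell(3,3) c: {A,S,T0}  orig:{A,S}
  cell(4,4) c: {A,S,T0}  orig:{A,S}
  cell(5,5) c: {A,S,T0}  orig:{A,S}
  cell(6,6) c: {A,S,T0}  orig:{A,S}
  cell(7,7) c: {A,S,T0}  orig:{A,S}
  cell(8,8) c: {A,S,T0}  orig:{A,S}
  cell(9,9) c: {A,S,T0}  orig:{A,S}
  cell(10,10) c: {A,S,T0}  orig:{A,S}
  cell(0,1) ac: ∅
  cell(1,2) ca: ∅
  cell(2,3) ac: ∅
  cell(3,4) cc: {X2,X3}  orig:{}
  cell(4,5) cc: {X2,X3}  orig:{}
  cell(5,6) cc: {X2,X3}  orig:{}
  cell(6,7) cc: {X2,X3}  orig:{}
  cell(7,8) cc: {X2,X3}  orig:{}
  cell(8,9) cc: {X2,X3}  orig:{}
  cell(9,10) cc: {X2,X3}  orig:{}
  cell(0,2) aca: ∅
  cell(1,3) cac: ∅
  cell(2,4) acc: ∅
  cell(3,5) ccc: {B,S}
  cell(4,6) ccc: {B,S}
  cell(5,7) ccc: {B,S}
  cell(6,8) ccc: {B,S}
  cell(7,9) ccc: {B,S}
  cell(8,10) ccc: {B,S}
  cell(0,3) acac: ∅
  cell(1,4) cacc: ∅
  cell(2,5) accc: {S}
  cell(3,6) cccc: {X2}  orig:{}
  cell(4,7) cccc: {X2}  orig:{}
  cell(5,8) cccc: {X2}  orig:{}
  cell(6,9) cccc: {X2}  orig:{}
  cell(7,10) cccc: {X2}  orig:{}
  cell(0,4) acacc: ∅
  cell(1,5) caccc: ∅
  cell(2,6) acccc: {X2}  orig:{}
  cell(3,7) ccccc: {B,S}
  cell(4,8) ccccc: {B,S}
  cell(5,9) ccccc: {B,S}
  cell(6,10) ccccc: {B,S}
  cell(0,5) acaccc: ∅
  cell(1,6) cacccc: {B}
  cell(2,7) accccc: {S}
  cell(3,8) cccccc: {X2}  orig:{}
  cell(4,9) cccccc: {X2}  orig:{}
  cell(5,10) cccccc: {X2}  orig:{}
  cell(0,6) acacccc: {S}
  cell(1,7) caccccc: ∅
  cell(2,8) acccccc: {X2}  orig:{}
  cell(3,9) ccccccc: {B,S}
  cell(4,10) ccccccc: {B,S}
  cell(0,7) acaccccc: {X2}  orig:{}
  cell(1,8) cacccccc: {B}
  cell(2,9) accccccc: {S}
  cell(3,10) cccccccc: {X2}  orig:{}
  cell(0,8) acacccccc: {S}
  cell(1,9) caccccccc: ∅
  cell(2,10) acccccccc: {X2}  orig:{}
  cell(0,9) acaccccccc: {X2}  orig:{}
  cell(1,10) cacccccccc: {B}
  cell(0,10) acacccccccc: {S}

S ∈ T[0,10] ⇒ YES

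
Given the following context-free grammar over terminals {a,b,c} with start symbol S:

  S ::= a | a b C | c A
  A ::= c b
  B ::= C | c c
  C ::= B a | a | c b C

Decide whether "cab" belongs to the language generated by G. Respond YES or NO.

Convert to CNF:
  S -> T0 A | T2 X5 | a
  A -> T0 T1
  B -> B T2 | T0 T0 | T0 X3 | a
  C -> B T2 | T0 X4 | a
  T0 -> c
  T1 -> b
  T2 -> a
  X3 -> T1 C
  X4 -> T1 C
  X5 -> T1 C

CYK table (by increasing span):
  T[0,0] 'c' = {T0}  orig:{}
  T[1,1] 'a' = {B,C,S,T2}  orig:{B,C,S}
  T[2,2] 'b' = {T1}  orig:{}
  T[0,1] 'ca' = ∅
  T[1,2] 'ab' = ∅
  T[0,2] 'cab' = ∅

S ∉ T[0,2] ⇒ NO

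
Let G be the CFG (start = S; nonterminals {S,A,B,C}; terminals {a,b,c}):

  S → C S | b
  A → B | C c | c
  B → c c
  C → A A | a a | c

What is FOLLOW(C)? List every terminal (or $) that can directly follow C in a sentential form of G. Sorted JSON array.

Compute FIRST by fixpoint:
iter 1:
  A via A→c: +{c}
  B via B→c c: +{c}
  C via C→A A: +{c}
  C via C→a a: +{a}
  S via S→C S: +{a,c}
  S via S→b: +{b}
  FIRST(S)={a,b,c}  FIRST(A)={c}  FIRST(B)={c}  FIRST(C)={a,c}
iter 2:
  A via A→C c: +{a}
  FIRST(S)={a,b,c}  FIRST(A)={a,c}  FIRST(B)={c}  FIRST(C)={a,c}
iter 3: — fixpoint
  FIRST(S)={a,b,c}  FIRST(A)={a,c}  FIRST(B)={c}  FIRST(C)={a,c}

FOLLOW iteration:
FOLLOW(S) := {$}
iter 1:
  A→C c: FOLLOW(C) ⊇ FIRST(c) = {c}; new: +{c}
  C→A A: FOLLOW(A) ⊇ FIRST(A) = {a,c}; new: +{a,c}
  S→C S: FOLLOW(C) ⊇ FIRST(S) = {a,b,c}; new: +{a,b}
  FOLLOW(S)={$}  FOLLOW(A)={a,c}  FOLLOW(B)={}  FOLLOW(C)={a,b,c}
iter 2:
  A→B: FOLLOW(B) ⊇ FOLLOW(A) ⊇ {a,c}; new: +{a,c}
  C→A A: FOLLOW(A) ⊇ FOLLOW(C) ⊇ {a,b,c}; new: +{b}
  FOLLOW(S)={$}  FOLLOW(A)={a,b,c}  FOLLOW(B)={a,c}  FOLLOW(C)={a,b,c}
iter 3:
  A→B: FOLLOW(B) ⊇ FOLLOW(A) ⊇ {a,b,c}; new: +{b}
  FOLLOW(S)={$}  FOLLOW(A)={a,b,c}  FOLLOW(B)={a,b,c}  FOLLOW(C)={a,b,c}
iter 4: (stable)
  FOLLOW(S)={$}  FOLLOW(A)={a,b,c}  FOLLOW(B)={a,b,c}  FOLLOW(C)={a,b,c}

FOLLOW(C) = ["a", "b", "c"]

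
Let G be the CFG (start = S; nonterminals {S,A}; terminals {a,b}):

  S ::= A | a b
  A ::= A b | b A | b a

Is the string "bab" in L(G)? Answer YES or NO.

CNF form of G:
  S -> A T0 | T0 A | T0 T1 | T1 T0
  A -> A T0 | T0 A | T0 T1
  T0 -> b
  T1 -> a

CYK fill:
  [0..0]={T0}  "b"  orig:{}
  [1..1]={T1}  "a"  orig:{}
  [2..2]={T0}  "b"  orig:{}
  [0..1]={A,S}  "ba"
  [1..2]={S}  "ab"
  [0..2]={A,S}  "bab"

S ∈ T[0,2] ⇒ YES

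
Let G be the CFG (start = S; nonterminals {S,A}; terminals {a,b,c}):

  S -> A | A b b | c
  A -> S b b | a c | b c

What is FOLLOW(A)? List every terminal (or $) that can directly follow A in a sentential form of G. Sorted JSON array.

Compute FIRST by fixpoint:
round 1:
  A via A→a c: +{a}
  A via A→b c: +{b}
  S via S→A: +{a,b}
  S via S→c: +{c}
  S: {a,b,c}  A: {a,b}
round 2:
  A via A→S b b: +{c}
  S: {a,b,c}  A: {a,b,c}
round 3: (no change)
  S: {a,b,c}  A: {a,b,c}

FOLLOW sets:
initialize: $ ∈ FOLLOW(S)
pass 1:
  A→S b b: FOLLOW(S) ⊇ FIRST(b) = {b}; new: +{b}
  S→A: FOLLOW(A) ⊇ FOLLOW(S) ⊇ {$,b}; new: +{$,b}
  FOLLOW[S]={$,b}  FOLLOW[A]={$,b}
pass 2: — fixpoint
  FOLLOW[S]={$,b}  FOLLOW[A]={$,b}

FOLLOW(A) = ["$", "b"]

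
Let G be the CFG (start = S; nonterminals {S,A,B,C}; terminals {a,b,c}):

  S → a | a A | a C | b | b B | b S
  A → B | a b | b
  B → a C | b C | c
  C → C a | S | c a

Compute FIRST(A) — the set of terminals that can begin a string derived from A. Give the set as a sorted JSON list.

FIRST sets, iterate to fixpoint:
iter 1:
  A via A→a b: +{a}
  A via A→b: +{b}
  B via B→a C: +{a}
  B via B→b C: +{b}
  B via B→c: +{c}
  C via C→c a: +{c}
  S via S→a: +{a}
  S via S→b: +{b}
  FIRST(S)={a,b}  FIRST(A)={a,b}  FIRST(B)={a,b,c}  FIRST(C)={c}
iter 2:
  A via A→B: +{c}
  C via C→S: +{a,b}
  FIRST(S)={a,b}  FIRST(A)={a,b,c}  FIRST(B)={a,b,c}  FIRST(C)={a,b,c}
iter 3: (no change)
  FIRST(S)={a,b}  FIRST(A)={a,b,c}  FIRST(B)={a,b,c}  FIRST(C)={a,b,c}

FIRST(A) = ["a", "b", "c"]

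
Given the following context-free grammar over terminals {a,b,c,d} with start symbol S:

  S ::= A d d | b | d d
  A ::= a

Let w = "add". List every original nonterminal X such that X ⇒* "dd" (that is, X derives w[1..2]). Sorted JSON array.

Convert to CNF:
  S -> A X1 | T0 T0 | b
  A -> a
  T0 -> d
  X1 -> T0 T0

CYK fill (cells [i..j] with 1 ≤ i ≤ j ≤ 2 only):
  cell(1,1) d: {T0}  orig:{}
  cell(2,2) d: {T0}  orig:{}
  cell(1,2) dd: {S,X1}  orig:{S}

Original NTs in T[1,2] deriving "dd": ["S"]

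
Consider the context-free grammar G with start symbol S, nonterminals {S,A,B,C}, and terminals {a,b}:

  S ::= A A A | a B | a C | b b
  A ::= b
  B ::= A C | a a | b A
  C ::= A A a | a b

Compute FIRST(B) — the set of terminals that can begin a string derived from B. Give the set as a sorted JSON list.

FIRST iteration:
pass 1:
  A via A→b: +{b}
  B via B→A C: +{b}
  B via B→a a: +{a}
  C via C→A A a: +{b}
  C via C→a b: +{a}
  S via S→A A A: +{b}
  S via S→a B: +{a}
  FIRST(S)={a,b}  FIRST(A)={b}  FIRST(B)={a,b}  FIRST(C)={a,b}
pass 2: done
  FIRST(S)={a,b}  FIRST(A)={b}  FIRST(B)={a,b}  FIRST(C)={a,b}

FIRST(B) = ["a", "b"]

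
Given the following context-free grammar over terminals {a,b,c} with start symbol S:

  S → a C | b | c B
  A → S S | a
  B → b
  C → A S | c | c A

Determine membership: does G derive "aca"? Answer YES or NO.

Convert to CNF:
  S -> T0 B | T1 C | b
  A -> S S | a
  B -> b
  C -> A S | T0 A | c
  T0 -> c
  T1 -> a

Fill CYK table bottom-up:
  [0..0]={A,T1}  "a"  orig:{A}
  [1..1]={C,T0}  "c"  orig:{C}
  [2..2]={A,T1}  "a"  orig:{A}
  [0..1]={S}  "ac"
  [1..2]={C}  "ca"
  [0..2]={S}  "aca"

S ∈ T[0,2] ⇒ YES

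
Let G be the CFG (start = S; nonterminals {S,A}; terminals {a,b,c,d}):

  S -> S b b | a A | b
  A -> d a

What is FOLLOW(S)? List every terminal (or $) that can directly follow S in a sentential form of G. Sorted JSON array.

Compute FIRST by fixpoint:
iter 1:
  A via A→d a: +{d}
  S via S→a A: +{a}
  S via S→b: +{b}
  FIRST[S]={a,b}  FIRST[A]={d}
iter 2: done
  FIRST[S]={a,b}  FIRST[A]={d}

FOLLOW iteration:
seed FOLLOW(S) with $
round 1:
  S→S b b: FOLLOW(S) ⊇ FIRST(b) = {b}; new: +{b}
  S→a A: FOLLOW(A) ⊇ FOLLOW(S) ⊇ {$,b}; new: +{$,b}
  FOLLOW[S]={$,b}  FOLLOW[A]={$,b}
round 2: (no change)
  FOLLOW[S]={$,b}  FOLLOW[A]={$,b}

FOLLOW(S) = ["$", "b"]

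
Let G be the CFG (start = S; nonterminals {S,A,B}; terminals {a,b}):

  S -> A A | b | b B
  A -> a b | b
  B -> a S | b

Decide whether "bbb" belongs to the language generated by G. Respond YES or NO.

Convert to CNF:
  S -> A A | T1 B | b
  A -> T0 T1 | b
  B -> T0 S | b
  T0 -> a
  T1 -> b

Fill CYK table bottom-up:
  T[0,0] 'b' = {A,B,S,T1}  orig:{A,B,S}
  T[1,1] 'b' = {A,B,S,T1}  orig:{A,B,S}
  T[2,2] 'b' = {A,B,S,T1}  orig:{A,B,S}
  T[0,1] 'bb' = {S}
  T[1,2] 'bb' = {S}
  T[0,2] 'bbb' = ∅

S ∉ T[0,2] ⇒ NO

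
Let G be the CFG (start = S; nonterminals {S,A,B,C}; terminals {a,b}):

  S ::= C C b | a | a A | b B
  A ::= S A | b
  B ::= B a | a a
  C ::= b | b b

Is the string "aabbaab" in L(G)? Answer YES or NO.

Convert to CNF:
  S -> C X2 | T0 A | T1 B | a
  A -> S A | b
  B -> B T0 | T0 T0
  C -> T1 T1 | b
  T0 -> a
  T1 -> b
  X2 -> C T1

Fill CYK table bottom-up:
  cell(0,0) a: {S,T0}  orig:{S}
  cell(1,1) a: {S,T0}  orig:{S}
  cell(2,2) b: {A,C,T1}  orig:{A,C}
  cell(3,3) b: {A,C,T1}  orig:{A,C}
  cell(4,4) a: {S,T0}  orig:{S}
  cell(5,5) a: {S,T0}  orig:{S}
  cell(6,6) b: {A,C,T1}  orig:{A,C}
  cell(0,1) aa: {B}
  cell(1,2) ab: {A,S}
  cell(2,3) bb: {C,X2}  orig:{C}
  cell(3,4) ba: ∅
  cell(4,5) aa: {B}
  cell(5,6) ab: {A,S}
  cell(0,2) aab: {A,S}
  cell(1,3) abb: {A}
  cell(2,4) bba: ∅
  cell(3,5) baa: {S}
  cell(4,6) aab: {A,S}
  cell(0,3) aabb: {A,S}
  cell(1,4) abba: ∅
  cell(2,5) bbaa: ∅
  cell(3,6) baab: {A}
  cell(0,4) aabba: ∅
  cell(1,5) abbaa: ∅
  cell(2,6) bbaab: ∅
  cell(0,5) aabbaa: ∅
  cell(1,6) abbaab: {A}
  cell(0,6) aabbaab: {A,S}

S ∈ T[0,6] ⇒ YES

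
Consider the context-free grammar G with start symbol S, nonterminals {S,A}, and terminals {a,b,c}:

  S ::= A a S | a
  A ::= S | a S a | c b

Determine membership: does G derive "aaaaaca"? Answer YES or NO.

CNF form of G:
  S -> A X5 | a
  A -> A X3 | T0 X4 | T1 T2 | a
  T0 -> a
  T1 -> c
  T2 -> b
  X3 -> T0 S
  X4 -> S T0
  X5 -> T0 S

CYK table (by increasing span):
  [0..0]={A,S,T0}  "a"  orig:{A,S}
  [1..1]={A,S,T0}  "a"  orig:{A,S}
  [2..2]={A,S,T0}  "a"  orig:{A,S}
  [3..3]={A,S,T0}  "a"  orig:{A,S}
  [4..4]={A,S,T0}  "a"  orig:{A,S}
  [5..5]={T1}  "c"  orig:{}
  [6..6]={A,S,T0}  "a"  orig:{A,S}
  [0..1]={X3,X4,X5}  "aa"  orig:{}
  [1..2]={X3,X4,X5}  "aa"  orig:{}
  [2..3]={X3,X4,X5}  "aa"  orig:{}
  [3..4]={X3,X4,X5}  "aa"  orig:{}
  [4..5]=∅  "ac"
  [5..6]=∅  "ca"
  [0..2]={A,S}  "aaa"
  [1..3]={A,S}  "aaa"
  [2..4]={A,S}  "aaa"
  [3..5]=∅  "aac"
  [4..6]=∅  "aca"
  [0..3]={X3,X4,X5}  "aaaa"  orig:{}
  [1..4]={X3,X4,X5}  "aaaa"  orig:{}
  [2..5]=∅  "aaac"
  [3..6]=∅  "aaca"
  [0..4]={A,S}  "aaaaa"
  [1..5]=∅  "aaaac"
  [2..6]=∅  "aaaca"
  [0..5]=∅  "aaaaac"
  [1..6]=∅  "aaaaca"
  [0..6]=∅  "aaaaaca"

S ∉ T[0,6] ⇒ NO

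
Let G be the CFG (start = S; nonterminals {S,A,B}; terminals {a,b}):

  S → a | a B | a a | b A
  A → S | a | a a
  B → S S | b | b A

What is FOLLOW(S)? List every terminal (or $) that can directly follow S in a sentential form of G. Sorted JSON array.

FIRST sets, iterate to fixpoint:
pass 1:
  A via A→a: +{a}
  B via B→b: +{b}
  S via S→a: +{a}
  S via S→b A: +{b}
  FIRST(S)={a,b}  FIRST(A)={a}  FIRST(B)={b}
pass 2:
  A via A→S: +{b}
  B via B→S S: +{a}
  FIRST(S)={a,b}  FIRST(A)={a,b}  FIRST(B)={a,b}
pass 3: — fixpoint
  FIRST(S)={a,b}  FIRST(A)={a,b}  FIRST(B)={a,b}

FOLLOW sets:
FOLLOW(S) := {$}
iter 1:
  B→S S: FOLLOW(S) ⊇ FIRST(S) = {a,b}; new: +{a,b}
  S→a B: FOLLOW(B) ⊇ FOLLOW(S) ⊇ {$,a,b}; new: +{$,a,b}
  S→b A: FOLLOW(A) ⊇ FOLLOW(S) ⊇ {$,a,b}; new: +{$,a,b}
  S: {$,a,b}  A: {$,a,b}  B: {$,a,b}
iter 2: (no change)
  S: {$,a,b}  A: {$,a,b}  B: {$,a,b}

FOLLOW(S) = ["$", "a", "b"]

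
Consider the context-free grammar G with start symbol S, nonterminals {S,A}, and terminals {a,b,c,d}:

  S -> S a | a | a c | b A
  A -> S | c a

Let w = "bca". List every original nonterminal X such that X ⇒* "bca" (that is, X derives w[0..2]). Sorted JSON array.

CNF form of G:
  S -> S T0 | T0 T1 | T2 A | a
  A -> S T0 | T0 T1 | T1 T0 | T2 A | a
  T0 -> a
  T1 -> c
  T2 -> b

CYK fill — only the sub-triangle for w[0..2]:
  [0..0]={T2}  "b"  orig:{}
  [1..1]={T1}  "c"  orig:{}
  [2..2]={A,S,T0}  "a"  orig:{A,S}
  [0..1]=∅  "bc"
  [1..2]={A}  "ca"
  [0..2]={A,S}  "bca"

Original NTs in T[0,2] deriving "bca": ["A", "S"]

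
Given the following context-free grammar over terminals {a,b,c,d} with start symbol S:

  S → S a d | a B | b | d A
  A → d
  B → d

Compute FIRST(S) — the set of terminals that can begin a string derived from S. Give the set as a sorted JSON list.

FIRST sets, iterate to fixpoint:
[1]
  A via A→d: +{d}
  B via B→d: +{d}
  S via S→a B: +{a}
  S via S→b: +{b}
  S via S→d A: +{d}
  FIRST(S)={a,b,d}  FIRST(A)={d}  FIRST(B)={d}
[2] done
  FIRST(S)={a,b,d}  FIRST(A)={d}  FIRST(B)={d}

FIRST(S) = ["a", "b", "d"]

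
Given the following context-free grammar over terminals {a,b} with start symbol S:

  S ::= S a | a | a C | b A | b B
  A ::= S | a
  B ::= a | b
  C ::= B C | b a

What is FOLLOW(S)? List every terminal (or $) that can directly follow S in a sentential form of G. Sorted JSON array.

FIRST iteration:
iter 1:
  A via A→a: +{a}
  B via B→a: +{a}
  B via B→b: +{b}
  C via C→B C: +{a,b}
  S via S→a: +{a}
  S via S→b A: +{b}
  FIRST(S)={a,b}  FIRST(A)={a}  FIRST(B)={a,b}  FIRST(C)={a,b}
iter 2:
  A via A→S: +{b}
  FIRST(S)={a,b}  FIRST(A)={a,b}  FIRST(B)={a,b}  FIRST(C)={a,b}
iter 3: done
  FIRST(S)={a,b}  FIRST(A)={a,b}  FIRST(B)={a,b}  FIRST(C)={a,b}

Compute FOLLOW by fixpoint:
seed FOLLOW(S) with $
iter 1:
  C→B C: FOLLOW(B) ⊇ FIRST(C) = {a,b}; new: +{a,b}
  S→S a: FOLLOW(S) ⊇ FIRST(a) = {a}; new: +{a}
  S→a C: FOLLOW(C) ⊇ FOLLOW(S) ⊇ {$,a}; new: +{$,a}
  S→b A: FOLLOW(A) ⊇ FOLLOW(S) ⊇ {$,a}; new: +{$,a}
  S→b B: FOLLOW(B) ⊇ FOLLOW(S) ⊇ {$,a}; new: +{$}
  FOLLOW[S]={$,a}  FOLLOW[A]={$,a}  FOLLOW[B]={$,a,b}  FOLLOW[C]={$,a}
iter 2: done
  FOLLOW[S]={$,a}  FOLLOW[A]={$,a}  FOLLOW[B]={$,a,b}  FOLLOW[C]={$,a}

FOLLOW(S) = ["$", "a"]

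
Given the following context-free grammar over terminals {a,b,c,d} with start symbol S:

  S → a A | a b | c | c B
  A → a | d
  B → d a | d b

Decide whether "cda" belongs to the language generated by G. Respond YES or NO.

CNF form of G:
  S -> T1 A | T1 T2 | T3 B | c
  A -> a | d
  B -> T0 T1 | T0 T2
  T0 -> d
  T1 -> a
  T2 -> b
  T3 -> c

CYK table (by increasing span):
  cell(0,0) c: {S,T3}  orig:{S}
  cell(1,1) d: {A,T0}  orig:{A}
  cell(2,2) a: {A,T1}  orig:{A}
  cell(0,1) cd: ∅
  cell(1,2) da: {B}
  cell(0,2) cda: {S}

S ∈ T[0,2] ⇒ YES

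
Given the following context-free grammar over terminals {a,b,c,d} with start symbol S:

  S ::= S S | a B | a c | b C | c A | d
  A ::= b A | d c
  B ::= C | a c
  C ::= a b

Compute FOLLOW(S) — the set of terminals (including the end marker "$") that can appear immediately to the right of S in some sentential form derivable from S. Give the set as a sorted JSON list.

FIRST sets, iterate to fixpoint:
iter 1:
  A via A→b A: +{b}
  A via A→d c: +{d}
  B via B→a c: +{a}
  C via C→a b: +{a}
  S via S→a B: +{a}
  S via S→b C: +{b}
  S via S→c A: +{c}
  S via S→d: +{d}
  FIRST[S]={a,b,c,d}  FIRST[A]={b,d}  FIRST[B]={a}  FIRST[C]={a}
iter 2: done
  FIRST[S]={a,b,c,d}  FIRST[A]={b,d}  FIRST[B]={a}  FIRST[C]={a}

FOLLOW iteration:
initialize: $ ∈ FOLLOW(S)
[1]
  S→S S: FOLLOW(S) ⊇ FIRST(S) = {a,b,c,d}; new: +{a,b,c,d}
  S→a B: FOLLOW(B) ⊇ FOLLOW(S) ⊇ {$,a,b,c,d}; new: +{$,a,b,c,d}
  S→b C: FOLLOW(C) ⊇ FOLLOW(S) ⊇ {$,a,b,c,d}; new: +{$,a,b,c,d}
  S→c A: FOLLOW(A) ⊇ FOLLOW(S) ⊇ {$,a,b,c,d}; new: +{$,a,b,c,d}
  FOLLOW(S)={$,a,b,c,d}  FOLLOW(A)={$,a,b,c,d}  FOLLOW(B)={$,a,b,c,d}  FOLLOW(C)={$,a,b,c,d}
[2] (no change)
  FOLLOW(S)={$,a,b,c,d}  FOLLOW(A)={$,a,b,c,d}  FOLLOW(B)={$,a,b,c,d}  FOLLOW(C)={$,a,b,c,d}

FOLLOW(S) = ["$", "a", "b", "c", "d"]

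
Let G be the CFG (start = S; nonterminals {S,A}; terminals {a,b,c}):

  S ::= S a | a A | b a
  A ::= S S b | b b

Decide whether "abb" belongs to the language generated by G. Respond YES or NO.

CNF form of G:
  S -> S T1 | T0 T1 | T1 A
  A -> S X2 | T0 T0
  T0 -> b
  T1 -> a
  X2 -> S T0

CYK table (by increasing span):
  [0..0]={T1}  "a"  orig:{}
  [1..1]={T0}  "b"  orig:{}
  [2..2]={T0}  "b"  orig:{}
  [0..1]=∅  "ab"
  [1..2]={A}  "bb"
  [0..2]={S}  "abb"

S ∈ T[0,2] ⇒ YES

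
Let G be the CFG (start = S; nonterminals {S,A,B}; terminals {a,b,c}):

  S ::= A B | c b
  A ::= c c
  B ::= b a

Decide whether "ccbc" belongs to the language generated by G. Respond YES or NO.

Convert to CNF:
  S -> A B | T0 T1
  A -> T0 T0
  B -> T1 T2
  T0 -> c
  T1 -> b
  T2 -> a

CYK fill:
  cell(0,0) c: {T0}  orig:{}
  cell(1,1) c: {T0}  orig:{}
  cell(2,2) b: {T1}  orig:{}
  cell(3,3) c: {T0}  orig:{}
  cell(0,1) cc: {A}
  cell(1,2) cb: {S}
  cell(2,3) bc: ∅
  cell(0,2) ccb: ∅
  cell(1,3) cbc: ∅
  cell(0,3) ccbc: ∅

S ∉ T[0,3] ⇒ NO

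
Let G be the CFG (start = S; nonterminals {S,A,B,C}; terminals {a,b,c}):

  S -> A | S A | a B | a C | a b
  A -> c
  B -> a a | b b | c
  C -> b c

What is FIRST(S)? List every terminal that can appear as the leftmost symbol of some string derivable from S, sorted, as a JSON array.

FIRST iteration:
iter 1:
  A via A→c: +{c}
  B via B→a a: +{a}
  B via B→b b: +{b}
  B via B→c: +{c}
  C via C→b c: +{b}
  S via S→A: +{c}
  S via S→a B: +{a}
  FIRST[S]={a,c}  FIRST[A]={c}  FIRST[B]={a,b,c}  FIRST[C]={b}
iter 2: done
  FIRST[S]={a,c}  FIRST[A]={c}  FIRST[B]={a,b,c}  FIRST[C]={b}

FIRST(S) = ["a", "c"]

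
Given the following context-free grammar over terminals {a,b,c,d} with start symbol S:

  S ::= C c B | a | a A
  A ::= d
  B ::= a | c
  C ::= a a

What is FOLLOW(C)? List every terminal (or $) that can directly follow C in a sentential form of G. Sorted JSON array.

FIRST sets, iterate to fixpoint:
[1]
  A via A→d: +{d}
  B via B→a: +{a}
  B via B→c: +{c}
  C via C→a a: +{a}
  S via S→C c B: +{a}
  FIRST(S)={a}  FIRST(A)={d}  FIRST(B)={a,c}  FIRST(C)={a}
[2] (no change)
  FIRST(S)={a}  FIRST(A)={d}  FIRST(B)={a,c}  FIRST(C)={a}

FOLLOW iteration:
FOLLOW(S) := {$}
iter 1:
  S→C c B: FOLLOW(C) ⊇ FIRST(c) = {c}; new: +{c}
  S→C c B: FOLLOW(B) ⊇ FOLLOW(S) ⊇ {$}; new: +{$}
  S→a A: FOLLOW(A) ⊇ FOLLOW(S) ⊇ {$}; new: +{$}
  FOLLOW(S)={$}  FOLLOW(A)={$}  FOLLOW(B)={$}  FOLLOW(C)={c}
iter 2: (stable)
  FOLLOW(S)={$}  FOLLOW(A)={$}  FOLLOW(B)={$}  FOLLOW(C)={c}

FOLLOW(C) = ["c"]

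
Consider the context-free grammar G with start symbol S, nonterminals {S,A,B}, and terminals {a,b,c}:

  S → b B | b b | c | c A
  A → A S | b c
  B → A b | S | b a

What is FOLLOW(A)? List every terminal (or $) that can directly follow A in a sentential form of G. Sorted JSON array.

FIRST sets, iterate to fixpoint:
[1]
  A via A→b c: +{b}
  B via B→A b: +{b}
  S via S→b B: +{b}
  S via S→c: +{c}
  S: {b,c}  A: {b}  B: {b}
[2]
  B via B→S: +{c}
  S: {b,c}  A: {b}  B: {b,c}
[3] — fixpoint
  S: {b,c}  A: {b}  B: {b,c}

Compute FOLLOW by fixpoint:
FOLLOW(S) := {$}
iter 1:
  A→A S: FOLLOW(A) ⊇ FIRST(S) = {b,c}; new: +{b,c}
  A→A S: FOLLOW(S) ⊇ FOLLOW(A) ⊇ {b,c}; new: +{b,c}
  S→b B: FOLLOW(B) ⊇ FOLLOW(S) ⊇ {$,b,c}; new: +{$,b,c}
  S→c A: FOLLOW(A) ⊇ FOLLOW(S) ⊇ {$,b,c}; new: +{$}
  FOLLOW(S)={$,b,c}  FOLLOW(A)={$,b,c}  FOLLOW(B)={$,b,c}
iter 2: — fixpoint
  FOLLOW(S)={$,b,c}  FOLLOW(A)={$,b,c}  FOLLOW(B)={$,b,c}

FOLLOW(A) = ["$", "b", "c"]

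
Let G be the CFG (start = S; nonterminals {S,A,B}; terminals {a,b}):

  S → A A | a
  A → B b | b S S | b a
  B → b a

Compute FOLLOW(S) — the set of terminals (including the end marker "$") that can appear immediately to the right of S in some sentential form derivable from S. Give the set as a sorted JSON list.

Compute FIRST by fixpoint:
round 1:
  A via A→b S S: +{b}
  B via B→b a: +{b}
  S via S→A A: +{b}
  S via S→a: +{a}
  FIRST[S]={a,b}  FIRST[A]={b}  FIRST[B]={b}
round 2: — fixpoint
  FIRST[S]={a,b}  FIRST[A]={b}  FIRST[B]={b}

FOLLOW iteration:
initialize: $ ∈ FOLLOW(S)
round 1:
  A→B b: FOLLOW(B) ⊇ FIRST(b) = {b}; new: +{b}
  A→b S S: FOLLOW(S) ⊇ FIRST(S) = {a,b}; new: +{a,b}
  S→A A: FOLLOW(A) ⊇ FIRST(A) = {b}; new: +{b}
  S→A A: FOLLOW(A) ⊇ FOLLOW(S) ⊇ {$,a,b}; new: +{$,a}
  S: {$,a,b}  A: {$,a,b}  B: {b}
round 2: done
  S: {$,a,b}  A: {$,a,b}  B: {b}

FOLLOW(S) = ["$", "a", "b"]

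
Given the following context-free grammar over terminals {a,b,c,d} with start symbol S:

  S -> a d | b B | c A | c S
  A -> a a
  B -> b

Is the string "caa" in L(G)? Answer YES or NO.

CNF form of G:
  S -> T0 T1 | T2 B | T3 A | T3 S
  A -> T0 T0
  B -> b
  T0 -> a
  T1 -> d
  T2 -> b
  T3 -> c

Fill CYK table bottom-up:
  [0..0]={T3}  "c"  orig:{}
  [1..1]={T0}  "a"  orig:{}
  [2..2]={T0}  "a"  orig:{}
  [0..1]=∅  "ca"
  [1..2]={A}  "aa"
  [0..2]={S}  "caa"

S ∈ T[0,2] ⇒ YES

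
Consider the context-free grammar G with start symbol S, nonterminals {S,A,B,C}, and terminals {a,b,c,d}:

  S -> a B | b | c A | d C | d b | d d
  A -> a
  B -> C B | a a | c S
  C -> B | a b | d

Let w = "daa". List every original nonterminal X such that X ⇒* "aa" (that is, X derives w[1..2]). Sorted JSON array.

CNF form of G:
  S -> T0 B | T1 A | T3 C | T3 T2 | T3 T3 | b
  A -> a
  B -> C B | T0 T0 | T1 S
  C -> C B | T0 T0 | T0 T2 | T1 S | d
  T0 -> a
  T1 -> c
  T2 -> b
  T3 -> d

CYK table (by increasing span), restricted to cells inside w[1..2]:
  T[1,1] 'a' = {A,T0}  orig:{A}
  T[2,2] 'a' = {A,T0}  orig:{A}
  T[1,2] 'aa' = {B,C}

Original NTs in T[1,2] deriving "aa": ["B", "C"]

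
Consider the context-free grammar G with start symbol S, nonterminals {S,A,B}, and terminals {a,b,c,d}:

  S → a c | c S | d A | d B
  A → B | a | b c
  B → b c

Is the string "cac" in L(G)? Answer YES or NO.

Convert to CNF:
  S -> T1 S | T2 T1 | T3 A | T3 B
  A -> T0 T1 | a
  B -> T0 T1
  T0 -> b
  T1 -> c
  T2 -> a
  T3 -> d

CYK table (by increasing span):
  cell(0,0) c: {T1}  orig:{}
  cell(1,1) a: {A,T2}  orig:{A}
  cell(2,2) c: {T1}  orig:{}
  cell(0,1) ca: ∅
  cell(1,2) ac: {S}
  cell(0,2) cac: {S}

S ∈ T[0,2] ⇒ YES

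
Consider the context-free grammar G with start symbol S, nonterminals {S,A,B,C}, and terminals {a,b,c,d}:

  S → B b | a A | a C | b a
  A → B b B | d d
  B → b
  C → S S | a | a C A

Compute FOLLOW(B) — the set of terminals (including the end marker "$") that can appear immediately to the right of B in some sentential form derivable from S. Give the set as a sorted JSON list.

FIRST iteration:
pass 1:
  A via A→d d: +{d}
  B via B→b: +{b}
  C via C→a: +{a}
  S via S→B b: +{b}
  S via S→a A: +{a}
  FIRST[S]={a,b}  FIRST[A]={d}  FIRST[B]={b}  FIRST[C]={a}
pass 2:
  A via A→B b B: +{b}
  C via C→S S: +{b}
  FIRST[S]={a,b}  FIRST[A]={b,d}  FIRST[B]={b}  FIRST[C]={a,b}
pass 3: (stable)
  FIRST[S]={a,b}  FIRST[A]={b,d}  FIRST[B]={b}  FIRST[C]={a,b}

Compute FOLLOW by fixpoint:
FOLLOW(S) := {$}
round 1:
  A→B b B: FOLLOW(B) ⊇ FIRST(b) = {b}; new: +{b}
  C→S S: FOLLOW(S) ⊇ FIRST(S) = {a,b}; new: +{a,b}
  C→a C A: FOLLOW(C) ⊇ FIRST(A) = {b,d}; new: +{b,d}
  C→a C A: FOLLOW(A) ⊇ FOLLOW(C) ⊇ {b,d}; new: +{b,d}
  S→a A: FOLLOW(A) ⊇ FOLLOW(S) ⊇ {$,a,b}; new: +{$,a}
  S→a C: FOLLOW(C) ⊇ FOLLOW(S) ⊇ {$,a,b}; new: +{$,a}
  FOLLOW(S)={$,a,b}  FOLLOW(A)={$,a,b,d}  FOLLOW(B)={b}  FOLLOW(C)={$,a,b,d}
round 2:
  A→B b B: FOLLOW(B) ⊇ FOLLOW(A) ⊇ {$,a,b,d}; new: +{$,a,d}
  C→S S: FOLLOW(S) ⊇ FOLLOW(C) ⊇ {$,a,b,d}; new: +{d}
  FOLLOW(S)={$,a,b,d}  FOLLOW(A)={$,a,b,d}  FOLLOW(B)={$,a,b,d}  FOLLOW(C)={$,a,b,d}
round 3: (no change)
  FOLLOW(S)={$,a,b,d}  FOLLOW(A)={$,a,b,d}  FOLLOW(B)={$,a,b,d}  FOLLOW(C)={$,a,b,d}

FOLLOW(B) = ["$", "a", "b", "d"]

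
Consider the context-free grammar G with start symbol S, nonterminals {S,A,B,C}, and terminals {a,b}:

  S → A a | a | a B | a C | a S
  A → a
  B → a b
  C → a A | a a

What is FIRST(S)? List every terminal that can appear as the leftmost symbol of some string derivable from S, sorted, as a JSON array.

FIRST sets, iterate to fixpoint:
round 1:
  A via A→a: +{a}
  B via B→a b: +{a}
  C via C→a A: +{a}
  S via S→A a: +{a}
  FIRST[S]={a}  FIRST[A]={a}  FIRST[B]={a}  FIRST[C]={a}
round 2: done
  FIRST[S]={a}  FIRST[A]={a}  FIRST[B]={a}  FIRST[C]={a}

FIRST(S) = ["a"]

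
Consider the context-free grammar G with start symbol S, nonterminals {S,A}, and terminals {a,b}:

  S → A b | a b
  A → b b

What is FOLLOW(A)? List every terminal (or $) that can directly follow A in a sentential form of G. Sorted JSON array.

FIRST sets, iterate to fixpoint:
[1]
  A via A→b b: +{b}
  S via S→A b: +{b}
  S via S→a b: +{a}
  FIRST[S]={a,b}  FIRST[A]={b}
[2] (no change)
  FIRST[S]={a,b}  FIRST[A]={b}

Compute FOLLOW by fixpoint:
initialize: $ ∈ FOLLOW(S)
pass 1:
  S→A b: FOLLOW(A) ⊇ FIRST(b) = {b}; new: +{b}
  S: {$}  A: {b}
pass 2: done
  S: {$}  A: {b}

FOLLOW(A) = ["b"]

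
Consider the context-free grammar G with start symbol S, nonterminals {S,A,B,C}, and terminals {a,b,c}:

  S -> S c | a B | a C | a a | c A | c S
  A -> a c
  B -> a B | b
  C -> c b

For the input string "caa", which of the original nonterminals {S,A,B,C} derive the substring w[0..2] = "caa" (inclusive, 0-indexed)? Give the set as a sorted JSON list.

Convert to CNF:
  S -> S T1 | T0 B | T0 C | T0 T0 | T1 A | T1 S
  A -> T0 T1
  B -> T0 B | b
  C -> T1 T2
  T0 -> a
  T1 -> c
  T2 -> b

CYK table (by increasing span), restricted to cells inside w[0..2]:
  cell(0,0) c: {T1}  orig:{}
  cell(1,1) a: {T0}  orig:{}
  cell(2,2) a: {T0}  orig:{}
  cell(0,1) ca: ∅
  cell(1,2) aa: {S}
  cell(0,2) caa: {S}

Original NTs in T[0,2] deriving "caa": ["S"]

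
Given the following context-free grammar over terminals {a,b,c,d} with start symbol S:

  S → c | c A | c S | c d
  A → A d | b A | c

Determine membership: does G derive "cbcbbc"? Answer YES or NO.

Convert to CNF:
  S -> T2 A | T2 S | T2 T0 | c
  A -> A T0 | T1 A | c
  T0 -> d
  T1 -> b
  T2 -> c

CYK table (by increasing span):
  [0..0]={A,S,T2}  "c"  orig:{A,S}
  [1..1]={T1}  "b"  orig:{}
  [2..2]={A,S,T2}  "c"  orig:{A,S}
  [3..3]={T1}  "b"  orig:{}
  [4..4]={T1}  "b"  orig:{}
  [5..5]={A,S,T2}  "c"  orig:{A,S}
  [0..1]=∅  "cb"
  [1..2]={A}  "bc"
  [2..3]=∅  "cb"
  [3..4]=∅  "bb"
  [4..5]={A}  "bc"
  [0..2]={S}  "cbc"
  [1..3]=∅  "bcb"
  [2..4]=∅  "cbb"
  [3..5]={A}  "bbc"
  [0..3]=∅  "cbcb"
  [1..4]=∅  "bcbb"
  [2..5]={S}  "cbbc"
  [0..4]=∅  "cbcbb"
  [1..5]=∅  "bcbbc"
  [0..5]=∅  "cbcbbc"

S ∉ T[0,5] ⇒ NO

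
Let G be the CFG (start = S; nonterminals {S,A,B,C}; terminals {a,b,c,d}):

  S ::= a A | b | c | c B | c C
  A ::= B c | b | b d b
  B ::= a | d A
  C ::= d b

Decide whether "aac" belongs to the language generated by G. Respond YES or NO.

Convert to CNF:
  S -> T0 B | T0 C | T3 A | b | c
  A -> B T0 | T1 X4 | b
  B -> T2 A | a
  C -> T2 T1
  T0 -> c
  T1 -> b
  T2 -> d
  T3 -> a
  X4 -> T2 T1

CYK fill:
  cell(0,0) a: {B,T3}  orig:{B}
  cell(1,1) a: {B,T3}  orig:{B}
  cell(2,2) c: {S,T0}  orig:{S}
  cell(0,1) aa: ∅
  cell(1,2) ac: {A}
  cell(0,2) aac: {S}

S ∈ T[0,2] ⇒ YES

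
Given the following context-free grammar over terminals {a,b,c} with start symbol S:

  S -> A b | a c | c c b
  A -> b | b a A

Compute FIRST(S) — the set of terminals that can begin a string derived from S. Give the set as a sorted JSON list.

Compute FIRST by fixpoint:
round 1:
  A via A→b: +{b}
  S via S→A b: +{b}
  S via S→a c: +{a}
  S via S→c c b: +{c}
  FIRST(S)={a,b,c}  FIRST(A)={b}
round 2: (no change)
  FIRST(S)={a,b,c}  FIRST(A)={b}

FIRST(S) = ["a", "b", "c"]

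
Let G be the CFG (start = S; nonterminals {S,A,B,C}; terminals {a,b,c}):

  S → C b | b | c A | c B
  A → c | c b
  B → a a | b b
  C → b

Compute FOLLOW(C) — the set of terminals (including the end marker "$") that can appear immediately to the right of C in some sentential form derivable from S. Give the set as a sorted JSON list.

Compute FIRST by fixpoint:
round 1:
  A via A→c: +{c}
  B via B→a a: +{a}
  B via B→b b: +{b}
  C via C→b: +{b}
  S via S→C b: +{b}
  S via S→c A: +{c}
  FIRST(S)={b,c}  FIRST(A)={c}  FIRST(B)={a,b}  FIRST(C)={b}
round 2: done
  FIRST(S)={b,c}  FIRST(A)={c}  FIRST(B)={a,b}  FIRST(C)={b}

FOLLOW sets:
FOLLOW(S) := {$}
round 1:
  S→C b: FOLLOW(C) ⊇ FIRST(b) = {b}; new: +{b}
  S→c A: FOLLOW(A) ⊇ FOLLOW(S) ⊇ {$}; new: +{$}
  S→c B: FOLLOW(B) ⊇ FOLLOW(S) ⊇ {$}; new: +{$}
  FOLLOW(S)={$}  FOLLOW(A)={$}  FOLLOW(B)={$}  FOLLOW(C)={b}
round 2: (no change)
  FOLLOW(S)={$}  FOLLOW(A)={$}  FOLLOW(B)={$}  FOLLOW(C)={b}

FOLLOW(C) = ["b"]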